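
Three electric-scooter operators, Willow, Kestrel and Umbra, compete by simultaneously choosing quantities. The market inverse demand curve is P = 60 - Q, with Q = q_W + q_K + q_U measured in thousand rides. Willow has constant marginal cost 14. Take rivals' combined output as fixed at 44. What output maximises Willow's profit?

1

With rivals' combined output fixed at 44, Willow's profit is π_W = (60 - 44 - q_W)q_W - (14q_W) = (16 - q_W)q_W - (14q_W).
∂π_W/∂q_W = 2 - 2q_W = 0, so q_W = 1.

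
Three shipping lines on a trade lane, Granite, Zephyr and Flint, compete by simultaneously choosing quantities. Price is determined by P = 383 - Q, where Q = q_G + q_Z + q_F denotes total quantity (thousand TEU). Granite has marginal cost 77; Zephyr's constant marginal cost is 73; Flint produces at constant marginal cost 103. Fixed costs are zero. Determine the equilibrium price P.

Granite's profit: π_G = (383 - Q)q_G - (77q_G). Setting ∂π_G/∂q_G = 0: 306 - 2q_G - (q_Z + q_F) = 0.
Zephyr's first-order condition: 310 - 2q_Z - (q_G + q_F) = 0.
Flint's profit: π_F = (383 - Q)q_F - (103q_F). Setting ∂π_F/∂q_F = 0: 280 - 2q_F - (q_G + q_Z) = 0.
Summing all 3 equations gives 896 − 4Q = 0, hence Q = 224.
Back-substituting: q_G = (306 − 224) = 82, q_Z = (310 − 224) = 86, q_F = (280 − 224) = 56.
Total output Q = 224, so price P = 383 - 224 = 159.

159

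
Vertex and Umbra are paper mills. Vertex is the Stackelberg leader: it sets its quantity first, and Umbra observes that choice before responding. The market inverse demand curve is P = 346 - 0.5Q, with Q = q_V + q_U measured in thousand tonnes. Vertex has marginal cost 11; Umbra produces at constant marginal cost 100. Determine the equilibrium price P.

Solve by backward induction. Given q_V, the follower Umbra maximises π_U = (346 - (1/2)q_V - (1/2)q_U)q_U - 100q_U.
∂π_U/∂q_U = 246 - (1/2)q_V - q_U = 0 gives the reaction function q_U = (246 - (1/2)q_V).
Vertex substitutes q_U(q_V) into its own profit: π_V = q_V(346 - (1/2)q_V - (246 - (1/2)q_V)/2) - 11q_V = (223 - (1/4)q_V)q_V - 11q_V.
Maximising: ∂π_V/∂q_V = 212 - (1/2)q_V = 0, giving q_V = 424.
Then q_U = (246 - (1/2)·424) = 34.
Total output Q = 458, so price P = 346 - (1/2)·458 = 117.

117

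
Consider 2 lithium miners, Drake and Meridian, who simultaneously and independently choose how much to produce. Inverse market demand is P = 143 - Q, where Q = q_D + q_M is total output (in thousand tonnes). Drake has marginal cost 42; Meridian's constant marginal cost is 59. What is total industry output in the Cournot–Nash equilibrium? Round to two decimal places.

61.67

Drake's profit: π_D = (143 - Q)q_D - (42q_D). Setting ∂π_D/∂q_D = 0: 101 - 2q_D - (q_M) = 0.
Meridian's profit: π_M = (143 - Q)q_M - (59q_M). Setting ∂π_M/∂q_M = 0: 84 - 2q_M - (q_D) = 0.
Rearranging gives the reaction functions q_D = (101 - q_M)/2 and q_M = (84 - q_D)/2.
Substituting one into the other gives q_D = 118/3 and q_M = 67/3.
Total output Q = 118/3 + 67/3 = 185/3.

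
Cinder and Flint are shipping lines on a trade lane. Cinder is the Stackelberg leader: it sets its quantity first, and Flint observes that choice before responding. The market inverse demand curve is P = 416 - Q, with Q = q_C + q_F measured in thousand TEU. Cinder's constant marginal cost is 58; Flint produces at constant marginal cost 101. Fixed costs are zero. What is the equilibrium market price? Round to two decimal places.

Solve by backward induction. Given q_C, the follower Flint maximises π_F = (416 - q_C - q_F)q_F - 101q_F.
Setting the follower's marginal profit to zero, 315 - q_C - 2q_F = 0, i.e. q_F = (315 - q_C)/2.
Cinder substitutes q_F(q_C) into its own profit: π_C = q_C(416 - q_C - (315 - q_C)/2) - 58q_C = (517/2 - (1/2)q_C)q_C - 58q_C.
Leader FOC: 401/2 - q_C = 0, so q_C = 401/2.
Then q_F = (315 - 401/2)/2 = 229/4.
Total output Q = 1031/4, so price P = 416 - 1031/4 = 633/4.

158.25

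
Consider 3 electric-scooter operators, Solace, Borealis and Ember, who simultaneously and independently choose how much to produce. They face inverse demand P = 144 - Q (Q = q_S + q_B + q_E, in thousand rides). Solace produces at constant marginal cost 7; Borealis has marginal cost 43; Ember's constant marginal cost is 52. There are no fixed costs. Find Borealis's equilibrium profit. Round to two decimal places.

Solace's profit: π_S = (144 - Q)q_S - (7q_S). Setting ∂π_S/∂q_S = 0: 137 - 2q_S - (q_B + q_E) = 0.
Borealis's profit: π_B = (144 - Q)q_B - (43q_B). Setting ∂π_B/∂q_B = 0: 101 - 2q_B - (q_S + q_E) = 0.
Ember's first-order condition: 92 - 2q_E - (q_S + q_B) = 0.
Summing all 3 equations gives 330 − 4Q = 0, hence Q = 165/2.
Back-substituting: q_S = (137 − 165/2) = 109/2, q_B = (101 − 165/2) = 37/2, q_E = (92 − 165/2) = 19/2.
Price P = 144 - 165/2 = 123/2.
Borealis's profit: (123/2 - 43)·(37/2) = 1369/4.

342.25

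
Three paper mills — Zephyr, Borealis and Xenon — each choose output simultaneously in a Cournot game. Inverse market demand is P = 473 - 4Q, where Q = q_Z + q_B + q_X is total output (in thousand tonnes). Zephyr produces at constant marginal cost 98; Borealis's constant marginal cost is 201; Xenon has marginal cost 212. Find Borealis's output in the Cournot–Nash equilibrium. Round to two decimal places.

11.25

Zephyr's profit: π_Z = (473 - 4Q)q_Z - (98q_Z). Setting ∂π_Z/∂q_Z = 0: 375 - 8q_Z - 4(q_B + q_X) = 0.
Borealis's profit: π_B = (473 - 4Q)q_B - (201q_B). Setting ∂π_B/∂q_B = 0: 272 - 8q_B - 4(q_Z + q_X) = 0.
Xenon's profit: π_X = (473 - 4Q)q_X - (212q_X). Setting ∂π_X/∂q_X = 0: 261 - 8q_X - 4(q_Z + q_B) = 0.
Adding the 3 conditions: 908 − 8Q − 8Q = 0, i.e. Q = 227/4.
Back-substituting: q_Z = (375 − 227)/4 = 37, q_B = (272 − 227)/4 = 45/4, q_X = (261 − 227)/4 = 17/2.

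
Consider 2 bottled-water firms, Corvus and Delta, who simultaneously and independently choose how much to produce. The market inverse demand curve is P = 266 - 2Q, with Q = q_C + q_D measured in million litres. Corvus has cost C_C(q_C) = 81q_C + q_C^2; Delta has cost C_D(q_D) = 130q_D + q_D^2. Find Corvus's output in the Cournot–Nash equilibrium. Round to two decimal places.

26.19

Corvus's profit: π_C = (266 - 2Q)q_C - (81q_C + q_C²). Setting ∂π_C/∂q_C = 0: 185 - 6q_C - 2(q_D) = 0.
Delta's first-order condition: 136 - 6q_D - 2(q_C) = 0.
So q_C = (185 - 2q_D)/6 and q_D = (136 - 2q_C)/6.
Solving the pair: q_C = 419/16, q_D = 223/16.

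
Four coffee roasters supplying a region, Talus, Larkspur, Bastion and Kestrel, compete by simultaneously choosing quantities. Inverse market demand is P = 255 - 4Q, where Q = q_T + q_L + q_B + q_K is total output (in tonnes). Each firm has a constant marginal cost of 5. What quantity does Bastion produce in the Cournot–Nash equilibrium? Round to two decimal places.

12.50

Each firm earns π_i = (255 - 4Q)q_i - 5q_i.
Setting ∂π_i/∂q_i = 0 with rivals' quantities fixed: 250 - 8q_i - 4·Σ_{j≠i} q_j = 0.
With identical firms every q_j equals q_i, so Σ_{j≠i} q_j = 3q_i and 250 = 20q_i, giving q_i = 25/2.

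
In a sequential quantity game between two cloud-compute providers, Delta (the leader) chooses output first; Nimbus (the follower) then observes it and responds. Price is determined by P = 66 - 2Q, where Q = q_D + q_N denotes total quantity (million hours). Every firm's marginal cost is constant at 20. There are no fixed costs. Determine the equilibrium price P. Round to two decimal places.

Solve by backward induction. Given q_D, the follower Nimbus maximises π_N = (66 - 2q_D - 2q_N)q_N - 20q_N.
Setting the follower's marginal profit to zero, 46 - 2q_D - 4q_N = 0, i.e. q_N = (46 - 2q_D)/4.
Delta substitutes q_N(q_D) into its own profit: π_D = q_D(66 - 2q_D - (46 - 2q_D)/2) - 20q_D = (43 - q_D)q_D - 20q_D.
Maximising: ∂π_D/∂q_D = 23 - 2q_D = 0, giving q_D = 23/2.
Then q_N = (46 - 2·(23/2))/4 = 23/4.
Total output Q = 69/4, so price P = 66 - 2·(69/4) = 63/2.

31.50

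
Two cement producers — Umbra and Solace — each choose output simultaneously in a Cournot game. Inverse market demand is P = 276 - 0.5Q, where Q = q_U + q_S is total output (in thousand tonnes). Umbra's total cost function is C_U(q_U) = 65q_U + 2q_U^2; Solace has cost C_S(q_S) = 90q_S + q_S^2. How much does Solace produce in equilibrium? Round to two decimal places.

55.90

Umbra's profit: π_U = (276 - 0.5Q)q_U - (65q_U + 2q_U²). Setting ∂π_U/∂q_U = 0: 211 - 5q_U - (1/2)(q_S) = 0.
Solace's profit: π_S = (276 - 0.5Q)q_S - (90q_S + q_S²). Setting ∂π_S/∂q_S = 0: 186 - 3q_S - (1/2)(q_U) = 0.
Rearranging gives the reaction functions q_U = (211 - (1/2)q_S)/5 and q_S = (186 - (1/2)q_U)/3.
Substituting one into the other gives q_U = 36.6102 and q_S = 55.8983.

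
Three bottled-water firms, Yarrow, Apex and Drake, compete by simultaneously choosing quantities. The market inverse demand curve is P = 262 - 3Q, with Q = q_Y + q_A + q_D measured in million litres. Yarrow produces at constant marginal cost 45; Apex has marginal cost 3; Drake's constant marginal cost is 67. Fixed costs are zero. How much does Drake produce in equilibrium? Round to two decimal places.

9.08

Yarrow's profit: π_Y = (262 - 3Q)q_Y - (45q_Y). Setting ∂π_Y/∂q_Y = 0: 217 - 6q_Y - 3(q_A + q_D) = 0.
Apex's first-order condition: 259 - 6q_A - 3(q_Y + q_D) = 0.
Drake's first-order condition: 195 - 6q_D - 3(q_Y + q_A) = 0.
Adding the 3 conditions: 671 − 6Q − 6Q = 0, i.e. Q = 671/12.
Back-substituting: q_Y = (217 − 671/4)/3 = 197/12, q_A = (259 − 671/4)/3 = 365/12, q_D = (195 − 671/4)/3 = 109/12.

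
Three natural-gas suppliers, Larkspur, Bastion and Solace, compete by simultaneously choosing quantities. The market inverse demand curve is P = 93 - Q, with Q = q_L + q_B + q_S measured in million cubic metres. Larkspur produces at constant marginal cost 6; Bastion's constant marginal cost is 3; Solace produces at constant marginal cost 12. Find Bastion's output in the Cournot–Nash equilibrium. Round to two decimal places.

25.50

Larkspur's profit: π_L = (93 - Q)q_L - (6q_L). Setting ∂π_L/∂q_L = 0: 87 - 2q_L - (q_B + q_S) = 0.
Bastion's profit: π_B = (93 - Q)q_B - (3q_B). Setting ∂π_B/∂q_B = 0: 90 - 2q_B - (q_L + q_S) = 0.
Solace's profit: π_S = (93 - Q)q_S - (12q_S). Setting ∂π_S/∂q_S = 0: 81 - 2q_S - (q_L + q_B) = 0.
Summing all 3 equations gives 258 − 4Q = 0, hence Q = 129/2.
Back-substituting: q_L = (87 − 129/2) = 45/2, q_B = (90 − 129/2) = 51/2, q_S = (81 − 129/2) = 33/2.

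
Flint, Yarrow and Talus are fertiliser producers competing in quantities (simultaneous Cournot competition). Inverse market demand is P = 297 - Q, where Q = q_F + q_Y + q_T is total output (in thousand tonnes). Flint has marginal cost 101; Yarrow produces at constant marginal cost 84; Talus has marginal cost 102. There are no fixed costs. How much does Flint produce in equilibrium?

45

Flint's profit: π_F = (297 - Q)q_F - (101q_F). Setting ∂π_F/∂q_F = 0: 196 - 2q_F - (q_Y + q_T) = 0.
Yarrow's profit: π_Y = (297 - Q)q_Y - (84q_Y). Setting ∂π_Y/∂q_Y = 0: 213 - 2q_Y - (q_F + q_T) = 0.
Talus's first-order condition: 195 - 2q_T - (q_F + q_Y) = 0.
Summing all 3 equations gives 604 − 4Q = 0, hence Q = 151.
Back-substituting: q_F = (196 − 151) = 45, q_Y = (213 − 151) = 62, q_T = (195 − 151) = 44.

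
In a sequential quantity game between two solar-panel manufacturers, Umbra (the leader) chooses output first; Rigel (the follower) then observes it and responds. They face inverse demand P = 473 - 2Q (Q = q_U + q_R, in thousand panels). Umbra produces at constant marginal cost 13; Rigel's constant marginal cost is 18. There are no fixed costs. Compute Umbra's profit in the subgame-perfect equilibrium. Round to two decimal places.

Solve by backward induction. Given q_U, the follower Rigel maximises π_R = (473 - 2q_U - 2q_R)q_R - 18q_R.
Setting the follower's marginal profit to zero, 455 - 2q_U - 4q_R = 0, i.e. q_R = (455 - 2q_U)/4.
The leader anticipates this reaction. Substituting into P = 473 - 2Q gives P = 491/2 - q_U, so π_U = (491/2 - q_U)q_U - 13q_U.
Maximising: ∂π_U/∂q_U = 465/2 - 2q_U = 0, giving q_U = 465/4.
Then q_R = (455 - 2·(465/4))/4 = 445/8.
Price P = 473 - 2·(1375/8) = 517/4.
Umbra's profit: (517/4 - 13)·(465/4) = 13514.0625.

13514.06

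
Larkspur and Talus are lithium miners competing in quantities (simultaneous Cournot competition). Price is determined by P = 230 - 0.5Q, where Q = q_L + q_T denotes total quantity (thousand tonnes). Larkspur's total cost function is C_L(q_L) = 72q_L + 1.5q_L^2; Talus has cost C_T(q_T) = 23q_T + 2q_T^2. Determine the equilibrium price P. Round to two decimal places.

Larkspur's profit: π_L = (230 - 0.5Q)q_L - (72q_L + (3/2)q_L²). Setting ∂π_L/∂q_L = 0: 158 - 4q_L - (1/2)(q_T) = 0.
Talus's profit: π_T = (230 - 0.5Q)q_T - (23q_T + 2q_T²). Setting ∂π_T/∂q_T = 0: 207 - 5q_T - (1/2)(q_L) = 0.
Rearranging gives the reaction functions q_L = (158 - (1/2)q_T)/4 and q_T = (207 - (1/2)q_L)/5.
Solving the pair: q_L = 34.7595, q_T = 37.9241.
Total output Q = 72.6835, so price P = 230 - (1/2)·72.6835 = 193.6582.

193.66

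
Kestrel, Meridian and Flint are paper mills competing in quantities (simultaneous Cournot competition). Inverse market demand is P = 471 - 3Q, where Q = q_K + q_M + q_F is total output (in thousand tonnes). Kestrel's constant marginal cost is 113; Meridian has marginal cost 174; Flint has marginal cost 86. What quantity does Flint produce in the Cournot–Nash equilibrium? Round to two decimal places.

Kestrel's profit: π_K = (471 - 3Q)q_K - (113q_K). Setting ∂π_K/∂q_K = 0: 358 - 6q_K - 3(q_M + q_F) = 0.
Meridian's profit: π_M = (471 - 3Q)q_M - (174q_M). Setting ∂π_M/∂q_M = 0: 297 - 6q_M - 3(q_K + q_F) = 0.
Flint's profit: π_F = (471 - 3Q)q_F - (86q_F). Setting ∂π_F/∂q_F = 0: 385 - 6q_F - 3(q_K + q_M) = 0.
Adding the 3 conditions: 1040 − 6Q − 6Q = 0, i.e. Q = 260/3.
Back-substituting: q_K = (358 − 260)/3 = 98/3, q_M = (297 − 260)/3 = 37/3, q_F = (385 − 260)/3 = 125/3.

41.67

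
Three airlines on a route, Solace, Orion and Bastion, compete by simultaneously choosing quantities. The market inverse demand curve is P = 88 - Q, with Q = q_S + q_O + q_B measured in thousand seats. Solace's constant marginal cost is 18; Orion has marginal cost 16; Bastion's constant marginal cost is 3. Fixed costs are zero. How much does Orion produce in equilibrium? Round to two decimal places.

15.25

Solace's profit: π_S = (88 - Q)q_S - (18q_S). Setting ∂π_S/∂q_S = 0: 70 - 2q_S - (q_O + q_B) = 0.
Orion's first-order condition: 72 - 2q_O - (q_S + q_B) = 0.
Bastion's first-order condition: 85 - 2q_B - (q_S + q_O) = 0.
Summing all 3 equations gives 227 − 4Q = 0, hence Q = 227/4.
Back-substituting: q_S = (70 − 227/4) = 53/4, q_O = (72 − 227/4) = 61/4, q_B = (85 − 227/4) = 113/4.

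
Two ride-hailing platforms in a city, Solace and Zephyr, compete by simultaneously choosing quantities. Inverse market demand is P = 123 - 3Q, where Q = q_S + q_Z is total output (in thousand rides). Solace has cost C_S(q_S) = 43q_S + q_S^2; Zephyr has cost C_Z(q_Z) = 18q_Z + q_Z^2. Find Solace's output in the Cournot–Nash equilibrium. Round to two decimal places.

Solace's profit: π_S = (123 - 3Q)q_S - (43q_S + q_S²). Setting ∂π_S/∂q_S = 0: 80 - 8q_S - 3(q_Z) = 0.
Zephyr's profit: π_Z = (123 - 3Q)q_Z - (18q_Z + q_Z²). Setting ∂π_Z/∂q_Z = 0: 105 - 8q_Z - 3(q_S) = 0.
So q_S = (80 - 3q_Z)/8 and q_Z = (105 - 3q_S)/8.
Substituting one into the other gives q_S = 65/11 and q_Z = 120/11.

5.91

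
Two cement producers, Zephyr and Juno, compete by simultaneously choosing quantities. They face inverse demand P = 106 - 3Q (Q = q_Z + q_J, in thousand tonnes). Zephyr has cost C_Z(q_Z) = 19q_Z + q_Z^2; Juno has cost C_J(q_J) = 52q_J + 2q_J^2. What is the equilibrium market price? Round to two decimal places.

68.86

Zephyr's profit: π_Z = (106 - 3Q)q_Z - (19q_Z + q_Z²). Setting ∂π_Z/∂q_Z = 0: 87 - 8q_Z - 3(q_J) = 0.
Juno's profit: π_J = (106 - 3Q)q_J - (52q_J + 2q_J²). Setting ∂π_J/∂q_J = 0: 54 - 10q_J - 3(q_Z) = 0.
Best responses: q_Z = (87 - 3q_J)/8, q_J = (54 - 3q_Z)/10.
Substituting one into the other gives q_Z = 708/71 and q_J = 171/71.
Total output Q = 879/71, so price P = 106 - 3·(879/71) = 68.8592.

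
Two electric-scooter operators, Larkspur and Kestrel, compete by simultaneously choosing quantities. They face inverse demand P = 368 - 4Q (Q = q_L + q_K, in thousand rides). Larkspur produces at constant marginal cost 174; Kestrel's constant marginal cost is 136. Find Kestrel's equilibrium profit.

Larkspur's profit: π_L = (368 - 4Q)q_L - (174q_L). Setting ∂π_L/∂q_L = 0: 194 - 8q_L - 4(q_K) = 0.
Kestrel's first-order condition: 232 - 8q_K - 4(q_L) = 0.
Best responses: q_L = (194 - 4q_K)/8, q_K = (232 - 4q_L)/8.
Solving the pair: q_L = 13, q_K = 45/2.
Price P = 368 - 4·(71/2) = 226.
Kestrel's profit: (226 - 136)·(45/2) = 2025.

2025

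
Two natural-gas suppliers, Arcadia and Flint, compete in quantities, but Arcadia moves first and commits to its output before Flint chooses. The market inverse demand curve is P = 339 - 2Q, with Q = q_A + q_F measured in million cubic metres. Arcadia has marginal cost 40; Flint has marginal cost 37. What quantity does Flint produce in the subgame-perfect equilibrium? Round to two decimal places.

Solve by backward induction. Given q_A, the follower Flint maximises π_F = (339 - 2q_A - 2q_F)q_F - 37q_F.
∂π_F/∂q_F = 302 - 2q_A - 4q_F = 0 gives the reaction function q_F = (302 - 2q_A)/4.
Arcadia substitutes q_F(q_A) into its own profit: π_A = q_A(339 - 2q_A - (302 - 2q_A)/2) - 40q_A = (188 - q_A)q_A - 40q_A.
The leader's first-order condition 148 - 2q_A = 0 yields q_A = 74.
Then q_F = (302 - 2·74)/4 = 77/2.

38.50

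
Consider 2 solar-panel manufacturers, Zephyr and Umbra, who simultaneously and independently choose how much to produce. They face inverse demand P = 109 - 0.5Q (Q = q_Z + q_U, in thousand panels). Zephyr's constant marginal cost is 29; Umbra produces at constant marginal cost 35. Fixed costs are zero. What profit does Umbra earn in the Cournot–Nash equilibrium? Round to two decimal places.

1027.56

Zephyr's profit: π_Z = (109 - 0.5Q)q_Z - (29q_Z). Setting ∂π_Z/∂q_Z = 0: 80 - q_Z - (1/2)(q_U) = 0.
Umbra's profit: π_U = (109 - 0.5Q)q_U - (35q_U). Setting ∂π_U/∂q_U = 0: 74 - q_U - (1/2)(q_Z) = 0.
Rearranging gives the reaction functions q_Z = (80 - (1/2)q_U) and q_U = (74 - (1/2)q_Z).
Solving the pair: q_Z = 172/3, q_U = 136/3.
Price P = 109 - (1/2)·(308/3) = 173/3.
Umbra's profit: (173/3 - 35)·(136/3) = 1027.5556.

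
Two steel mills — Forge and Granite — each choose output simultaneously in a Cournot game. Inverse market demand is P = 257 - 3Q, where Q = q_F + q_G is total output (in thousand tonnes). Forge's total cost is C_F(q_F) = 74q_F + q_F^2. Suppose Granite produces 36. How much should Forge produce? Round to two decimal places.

With the rival's output fixed at 36, Forge's profit is π_F = (257 - 3·36 - 3q_F)q_F - (74q_F + q_F²) = (149 - 3q_F)q_F - (74q_F + q_F²).
∂π_F/∂q_F = 75 - 8q_F = 0, so q_F = 75/8.

9.38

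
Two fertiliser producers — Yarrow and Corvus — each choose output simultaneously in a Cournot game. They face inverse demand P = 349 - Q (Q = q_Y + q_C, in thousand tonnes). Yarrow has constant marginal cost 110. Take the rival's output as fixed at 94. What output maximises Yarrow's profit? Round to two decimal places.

With the rival's output fixed at 94, Yarrow's profit is π_Y = (349 - 94 - q_Y)q_Y - (110q_Y) = (255 - q_Y)q_Y - (110q_Y).
∂π_Y/∂q_Y = 145 - 2q_Y = 0, so q_Y = 145/2.

72.50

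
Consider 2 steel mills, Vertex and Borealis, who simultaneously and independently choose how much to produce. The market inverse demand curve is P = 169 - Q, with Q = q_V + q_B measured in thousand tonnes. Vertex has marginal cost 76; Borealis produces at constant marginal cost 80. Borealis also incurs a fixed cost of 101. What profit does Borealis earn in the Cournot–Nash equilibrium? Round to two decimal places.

Vertex's profit: π_V = (169 - Q)q_V - (76q_V). Setting ∂π_V/∂q_V = 0: 93 - 2q_V - (q_B) = 0.
Borealis's profit: π_B = (169 - Q)q_B - (80q_B). Setting ∂π_B/∂q_B = 0: 89 - 2q_B - (q_V) = 0.
Rearranging gives the reaction functions q_V = (93 - q_B)/2 and q_B = (89 - q_V)/2.
Substituting one into the other gives q_V = 97/3 and q_B = 85/3.
Price P = 169 - 182/3 = 325/3.
Borealis's profit: (325/3 - 80)·(85/3) - 101 = 701.7778.

701.78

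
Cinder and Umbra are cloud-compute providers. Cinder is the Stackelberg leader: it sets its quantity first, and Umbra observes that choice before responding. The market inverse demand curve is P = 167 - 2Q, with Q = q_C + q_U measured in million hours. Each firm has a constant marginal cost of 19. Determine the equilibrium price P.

Solve by backward induction. Given q_C, the follower Umbra maximises π_U = (167 - 2q_C - 2q_U)q_U - 19q_U.
∂π_U/∂q_U = 148 - 2q_C - 4q_U = 0 gives the reaction function q_U = (148 - 2q_C)/4.
Cinder substitutes q_U(q_C) into its own profit: π_C = q_C(167 - 2q_C - (148 - 2q_C)/2) - 19q_C = (93 - q_C)q_C - 19q_C.
Leader FOC: 74 - 2q_C = 0, so q_C = 37.
Then q_U = (148 - 2·37)/4 = 37/2.
Total output Q = 111/2, so price P = 167 - 2·(111/2) = 56.

56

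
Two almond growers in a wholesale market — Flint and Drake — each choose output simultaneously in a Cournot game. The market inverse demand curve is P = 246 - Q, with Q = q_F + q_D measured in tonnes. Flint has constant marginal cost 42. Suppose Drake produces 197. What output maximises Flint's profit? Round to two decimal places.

With the rival's output fixed at 197, Flint's profit is π_F = (246 - 197 - q_F)q_F - (42q_F) = (49 - q_F)q_F - (42q_F).
∂π_F/∂q_F = 7 - 2q_F = 0, so q_F = 7/2.

3.50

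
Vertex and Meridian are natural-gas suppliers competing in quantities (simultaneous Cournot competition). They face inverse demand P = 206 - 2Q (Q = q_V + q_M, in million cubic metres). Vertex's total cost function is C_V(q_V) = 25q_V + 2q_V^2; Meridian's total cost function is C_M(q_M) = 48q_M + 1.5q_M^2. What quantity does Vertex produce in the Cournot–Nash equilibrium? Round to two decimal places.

18.29

Vertex's profit: π_V = (206 - 2Q)q_V - (25q_V + 2q_V²). Setting ∂π_V/∂q_V = 0: 181 - 8q_V - 2(q_M) = 0.
Meridian's profit: π_M = (206 - 2Q)q_M - (48q_M + (3/2)q_M²). Setting ∂π_M/∂q_M = 0: 158 - 7q_M - 2(q_V) = 0.
Rearranging gives the reaction functions q_V = (181 - 2q_M)/8 and q_M = (158 - 2q_V)/7.
Substituting one into the other gives q_V = 951/52 and q_M = 451/26.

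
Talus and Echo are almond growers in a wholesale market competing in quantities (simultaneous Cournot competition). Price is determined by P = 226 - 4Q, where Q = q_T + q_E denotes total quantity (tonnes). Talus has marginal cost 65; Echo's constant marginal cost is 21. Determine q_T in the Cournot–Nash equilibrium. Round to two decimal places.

Talus's profit: π_T = (226 - 4Q)q_T - (65q_T). Setting ∂π_T/∂q_T = 0: 161 - 8q_T - 4(q_E) = 0.
Echo's first-order condition: 205 - 8q_E - 4(q_T) = 0.
So q_T = (161 - 4q_E)/8 and q_E = (205 - 4q_T)/8.
Solving the pair: q_T = 39/4, q_E = 83/4.

9.75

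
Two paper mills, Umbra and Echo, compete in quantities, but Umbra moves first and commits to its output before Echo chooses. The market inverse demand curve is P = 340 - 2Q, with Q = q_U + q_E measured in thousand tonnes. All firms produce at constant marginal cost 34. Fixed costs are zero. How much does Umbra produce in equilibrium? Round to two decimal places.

76.50

The follower Echo best-responds to any q_U: π_E = (340 - 2Q)q_E - 34q_E.
Follower FOC: 306 - 2q_U - 4q_E = 0, so q_E(q_U) = (306 - 2q_U)/4.
Umbra substitutes q_E(q_U) into its own profit: π_U = q_U(340 - 2q_U - (306 - 2q_U)/2) - 34q_U = (187 - q_U)q_U - 34q_U.
Leader FOC: 153 - 2q_U = 0, so q_U = 153/2.
Then q_E = (306 - 2·(153/2))/4 = 153/4.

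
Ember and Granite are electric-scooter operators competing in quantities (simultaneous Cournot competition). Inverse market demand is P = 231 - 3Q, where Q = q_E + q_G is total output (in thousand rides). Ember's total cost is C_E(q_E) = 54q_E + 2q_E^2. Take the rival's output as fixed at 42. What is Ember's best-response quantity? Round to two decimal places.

With the rival's output fixed at 42, Ember's profit is π_E = (231 - 3·42 - 3q_E)q_E - (54q_E + 2q_E²) = (105 - 3q_E)q_E - (54q_E + 2q_E²).
∂π_E/∂q_E = 51 - 10q_E = 0, so q_E = 51/10.

5.10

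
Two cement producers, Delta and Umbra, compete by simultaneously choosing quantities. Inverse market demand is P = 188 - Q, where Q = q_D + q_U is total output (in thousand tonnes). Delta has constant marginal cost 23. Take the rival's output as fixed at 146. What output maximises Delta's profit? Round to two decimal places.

With the rival's output fixed at 146, Delta's profit is π_D = (188 - 146 - q_D)q_D - (23q_D) = (42 - q_D)q_D - (23q_D).
∂π_D/∂q_D = 19 - 2q_D = 0, so q_D = 19/2.

9.50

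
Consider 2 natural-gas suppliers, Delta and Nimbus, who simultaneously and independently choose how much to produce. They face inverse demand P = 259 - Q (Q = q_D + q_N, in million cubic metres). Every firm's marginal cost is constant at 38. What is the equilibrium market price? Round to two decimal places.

111.67

Each firm earns π_i = (259 - Q)q_i - 38q_i.
Setting ∂π_i/∂q_i = 0 with rivals' quantities fixed: 221 - 2q_i - q_j = 0.
With identical firms every q_j equals q_i, so q_j = q_i and 221 = 3q_i, giving q_i = 221/3.
Total output Q = 442/3, so price P = 259 - 442/3 = 335/3.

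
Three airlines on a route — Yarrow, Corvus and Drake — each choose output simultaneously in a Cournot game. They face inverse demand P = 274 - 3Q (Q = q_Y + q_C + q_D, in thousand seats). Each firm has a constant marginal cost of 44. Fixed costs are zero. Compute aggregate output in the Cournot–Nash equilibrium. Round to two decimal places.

57.50

A representative firm's profit is π_i = q_i(274 - 3Q) - 44q_i.
Setting ∂π_i/∂q_i = 0 with rivals' quantities fixed: 230 - 6q_i - 3·Σ_{j≠i} q_j = 0.
By symmetry each firm produces the same amount; substituting Σ_{j≠i} q_j = 2q_i yields q_i = 230/12 = 115/6.
Total output Q = 115/6 + 115/6 + 115/6 = 115/2.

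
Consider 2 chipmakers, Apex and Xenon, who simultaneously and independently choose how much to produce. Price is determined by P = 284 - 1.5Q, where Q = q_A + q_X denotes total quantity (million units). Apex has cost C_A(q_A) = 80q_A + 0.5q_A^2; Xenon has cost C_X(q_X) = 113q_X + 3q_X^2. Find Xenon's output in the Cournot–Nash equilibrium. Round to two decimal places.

Apex's profit: π_A = (284 - 1.5Q)q_A - (80q_A + (1/2)q_A²). Setting ∂π_A/∂q_A = 0: 204 - 4q_A - (3/2)(q_X) = 0.
Xenon's first-order condition: 171 - 9q_X - (3/2)(q_A) = 0.
Rearranging gives the reaction functions q_A = (204 - (3/2)q_X)/4 and q_X = (171 - (3/2)q_A)/9.
Substituting one into the other gives q_A = 234/5 and q_X = 56/5.

11.20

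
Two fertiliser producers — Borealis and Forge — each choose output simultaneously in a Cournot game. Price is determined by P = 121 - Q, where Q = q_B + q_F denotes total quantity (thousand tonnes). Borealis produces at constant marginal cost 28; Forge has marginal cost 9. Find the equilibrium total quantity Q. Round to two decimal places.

68.33

Borealis's profit: π_B = (121 - Q)q_B - (28q_B). Setting ∂π_B/∂q_B = 0: 93 - 2q_B - (q_F) = 0.
Forge's first-order condition: 112 - 2q_F - (q_B) = 0.
So q_B = (93 - q_F)/2 and q_F = (112 - q_B)/2.
Substituting one into the other gives q_B = 74/3 and q_F = 131/3.
Total output Q = 74/3 + 131/3 = 205/3.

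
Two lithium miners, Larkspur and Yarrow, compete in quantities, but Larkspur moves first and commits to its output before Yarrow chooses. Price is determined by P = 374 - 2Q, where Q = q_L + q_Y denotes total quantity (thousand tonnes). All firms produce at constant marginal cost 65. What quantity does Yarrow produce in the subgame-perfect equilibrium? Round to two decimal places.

38.63

Solve by backward induction. Given q_L, the follower Yarrow maximises π_Y = (374 - 2q_L - 2q_Y)q_Y - 65q_Y.
Follower FOC: 309 - 2q_L - 4q_Y = 0, so q_Y(q_L) = (309 - 2q_L)/4.
The leader anticipates this reaction. Substituting into P = 374 - 2Q gives P = 439/2 - q_L, so π_L = (439/2 - q_L)q_L - 65q_L.
Leader FOC: 309/2 - 2q_L = 0, so q_L = 309/4.
Then q_Y = (309 - 2·(309/4))/4 = 309/8.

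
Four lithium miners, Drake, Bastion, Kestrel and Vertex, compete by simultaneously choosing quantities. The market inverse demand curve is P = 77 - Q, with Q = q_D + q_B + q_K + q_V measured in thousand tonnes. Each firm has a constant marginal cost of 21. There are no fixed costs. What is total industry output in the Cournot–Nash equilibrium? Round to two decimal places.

44.80

Each firm earns π_i = (77 - Q)q_i - 21q_i.
First-order condition (treating rivals' output as given): 56 - 2q_i - Σ_{j≠i} q_j = 0.
With identical firms every q_j equals q_i, so Σ_{j≠i} q_j = 3q_i and 56 = 5q_i, giving q_i = 56/5.
Total output Q = 56/5 + 56/5 + 56/5 + 56/5 = 224/5.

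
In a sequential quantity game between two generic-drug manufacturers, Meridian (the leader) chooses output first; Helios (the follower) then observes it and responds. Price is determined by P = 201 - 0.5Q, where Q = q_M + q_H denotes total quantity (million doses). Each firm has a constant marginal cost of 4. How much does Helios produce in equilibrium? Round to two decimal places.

98.50

The follower Helios best-responds to any q_M: π_H = (201 - 0.5Q)q_H - 4q_H.
Follower FOC: 197 - (1/2)q_M - q_H = 0, so q_H(q_M) = (197 - (1/2)q_M).
The leader anticipates this reaction. Substituting into P = 201 - 0.5Q gives P = 205/2 - (1/4)q_M, so π_M = (205/2 - (1/4)q_M)q_M - 4q_M.
Leader FOC: 197/2 - (1/2)q_M = 0, so q_M = 197.
Then q_H = (197 - (1/2)·197) = 197/2.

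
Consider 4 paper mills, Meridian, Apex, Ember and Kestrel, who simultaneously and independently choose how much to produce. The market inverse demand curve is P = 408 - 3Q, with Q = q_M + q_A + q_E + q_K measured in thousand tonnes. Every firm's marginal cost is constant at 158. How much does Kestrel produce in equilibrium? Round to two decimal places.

16.67

A representative firm's profit is π_i = q_i(408 - 3Q) - 158q_i.
First-order condition (treating rivals' output as given): 250 - 6q_i - 3·Σ_{j≠i} q_j = 0.
By symmetry each firm produces the same amount; substituting Σ_{j≠i} q_j = 3q_i yields q_i = 250/15 = 50/3.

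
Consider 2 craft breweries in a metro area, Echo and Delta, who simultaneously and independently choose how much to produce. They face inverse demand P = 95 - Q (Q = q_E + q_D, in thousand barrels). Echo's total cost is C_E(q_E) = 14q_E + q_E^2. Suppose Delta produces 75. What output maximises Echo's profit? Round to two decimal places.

1.50

With the rival's output fixed at 75, Echo's profit is π_E = (95 - 75 - q_E)q_E - (14q_E + q_E²) = (20 - q_E)q_E - (14q_E + q_E²).
∂π_E/∂q_E = 6 - 4q_E = 0, so q_E = 3/2.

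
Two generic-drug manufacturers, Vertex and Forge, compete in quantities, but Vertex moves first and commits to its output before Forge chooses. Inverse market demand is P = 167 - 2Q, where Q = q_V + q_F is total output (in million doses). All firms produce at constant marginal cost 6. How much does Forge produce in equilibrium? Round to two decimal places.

20.13

Solve by backward induction. Given q_V, the follower Forge maximises π_F = (167 - 2q_V - 2q_F)q_F - 6q_F.
∂π_F/∂q_F = 161 - 2q_V - 4q_F = 0 gives the reaction function q_F = (161 - 2q_V)/4.
Vertex substitutes q_F(q_V) into its own profit: π_V = q_V(167 - 2q_V - (161 - 2q_V)/2) - 6q_V = (173/2 - q_V)q_V - 6q_V.
Leader FOC: 161/2 - 2q_V = 0, so q_V = 161/4.
Then q_F = (161 - 2·(161/4))/4 = 161/8.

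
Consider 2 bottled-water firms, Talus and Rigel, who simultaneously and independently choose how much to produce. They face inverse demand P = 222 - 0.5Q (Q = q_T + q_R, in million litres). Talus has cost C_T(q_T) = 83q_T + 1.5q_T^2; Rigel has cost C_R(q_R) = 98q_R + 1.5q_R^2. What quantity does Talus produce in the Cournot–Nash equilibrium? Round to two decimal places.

31.37

Talus's profit: π_T = (222 - 0.5Q)q_T - (83q_T + (3/2)q_T²). Setting ∂π_T/∂q_T = 0: 139 - 4q_T - (1/2)(q_R) = 0.
Rigel's profit: π_R = (222 - 0.5Q)q_R - (98q_R + (3/2)q_R²). Setting ∂π_R/∂q_R = 0: 124 - 4q_R - (1/2)(q_T) = 0.
So q_T = (139 - (1/2)q_R)/4 and q_R = (124 - (1/2)q_T)/4.
Substituting one into the other gives q_T = 1976/63 and q_R = 1706/63.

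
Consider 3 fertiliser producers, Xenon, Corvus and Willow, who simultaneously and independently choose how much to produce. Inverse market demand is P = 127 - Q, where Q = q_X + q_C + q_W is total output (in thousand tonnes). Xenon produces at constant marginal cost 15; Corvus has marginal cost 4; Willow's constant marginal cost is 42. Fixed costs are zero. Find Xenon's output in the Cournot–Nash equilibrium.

Xenon's profit: π_X = (127 - Q)q_X - (15q_X). Setting ∂π_X/∂q_X = 0: 112 - 2q_X - (q_C + q_W) = 0.
Corvus's profit: π_C = (127 - Q)q_C - (4q_C). Setting ∂π_C/∂q_C = 0: 123 - 2q_C - (q_X + q_W) = 0.
Willow's first-order condition: 85 - 2q_W - (q_X + q_C) = 0.
Adding the 3 conditions: 320 − 2Q − 2Q = 0, i.e. Q = 80.
Back-substituting: q_X = (112 − 80) = 32, q_C = (123 − 80) = 43, q_W = (85 − 80) = 5.

32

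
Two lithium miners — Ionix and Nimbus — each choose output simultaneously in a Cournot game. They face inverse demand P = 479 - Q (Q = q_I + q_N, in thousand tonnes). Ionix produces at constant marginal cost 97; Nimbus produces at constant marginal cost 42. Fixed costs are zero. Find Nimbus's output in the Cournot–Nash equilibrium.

Ionix's profit: π_I = (479 - Q)q_I - (97q_I). Setting ∂π_I/∂q_I = 0: 382 - 2q_I - (q_N) = 0.
Nimbus's profit: π_N = (479 - Q)q_N - (42q_N). Setting ∂π_N/∂q_N = 0: 437 - 2q_N - (q_I) = 0.
Best responses: q_I = (382 - q_N)/2, q_N = (437 - q_I)/2.
Solving the pair: q_I = 109, q_N = 164.

164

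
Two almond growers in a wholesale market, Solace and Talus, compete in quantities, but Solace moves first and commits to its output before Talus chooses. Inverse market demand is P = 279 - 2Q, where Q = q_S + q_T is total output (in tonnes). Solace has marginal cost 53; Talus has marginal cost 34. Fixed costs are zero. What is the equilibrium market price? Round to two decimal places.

The follower Talus best-responds to any q_S: π_T = (279 - 2Q)q_T - 34q_T.
Setting the follower's marginal profit to zero, 245 - 2q_S - 4q_T = 0, i.e. q_T = (245 - 2q_S)/4.
Solace substitutes q_T(q_S) into its own profit: π_S = q_S(279 - 2q_S - (245 - 2q_S)/2) - 53q_S = (313/2 - q_S)q_S - 53q_S.
The leader's first-order condition 207/2 - 2q_S = 0 yields q_S = 207/4.
Then q_T = (245 - 2·(207/4))/4 = 283/8.
Total output Q = 697/8, so price P = 279 - 2·(697/8) = 419/4.

104.75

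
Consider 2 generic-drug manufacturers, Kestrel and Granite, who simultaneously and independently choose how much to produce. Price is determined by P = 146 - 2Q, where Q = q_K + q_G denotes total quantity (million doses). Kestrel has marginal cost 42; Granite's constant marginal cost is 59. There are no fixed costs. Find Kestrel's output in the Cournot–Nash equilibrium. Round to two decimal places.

20.17

Kestrel's profit: π_K = (146 - 2Q)q_K - (42q_K). Setting ∂π_K/∂q_K = 0: 104 - 4q_K - 2(q_G) = 0.
Granite's profit: π_G = (146 - 2Q)q_G - (59q_G). Setting ∂π_G/∂q_G = 0: 87 - 4q_G - 2(q_K) = 0.
So q_K = (104 - 2q_G)/4 and q_G = (87 - 2q_K)/4.
Solving the pair: q_K = 121/6, q_G = 35/3.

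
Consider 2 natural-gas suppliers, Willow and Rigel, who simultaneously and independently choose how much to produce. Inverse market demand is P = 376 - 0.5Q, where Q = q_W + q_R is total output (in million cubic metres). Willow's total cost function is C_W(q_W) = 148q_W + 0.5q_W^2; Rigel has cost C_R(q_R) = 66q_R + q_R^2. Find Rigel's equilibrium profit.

Willow's profit: π_W = (376 - 0.5Q)q_W - (148q_W + (1/2)q_W²). Setting ∂π_W/∂q_W = 0: 228 - 2q_W - (1/2)(q_R) = 0.
Rigel's first-order condition: 310 - 3q_R - (1/2)(q_W) = 0.
Best responses: q_W = (228 - (1/2)q_R)/2, q_R = (310 - (1/2)q_W)/3.
Substituting one into the other gives q_W = 92 and q_R = 88.
Price P = 376 - (1/2)·180 = 286.
Rigel's profit: 286·88 - 66·88 - 88² = 11616.

11616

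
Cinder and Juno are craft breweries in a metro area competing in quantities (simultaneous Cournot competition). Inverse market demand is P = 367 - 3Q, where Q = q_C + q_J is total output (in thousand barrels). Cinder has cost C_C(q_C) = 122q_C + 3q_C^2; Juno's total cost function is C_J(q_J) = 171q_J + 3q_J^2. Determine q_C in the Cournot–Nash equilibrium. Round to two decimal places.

17.42

Cinder's profit: π_C = (367 - 3Q)q_C - (122q_C + 3q_C²). Setting ∂π_C/∂q_C = 0: 245 - 12q_C - 3(q_J) = 0.
Juno's profit: π_J = (367 - 3Q)q_J - (171q_J + 3q_J²). Setting ∂π_J/∂q_J = 0: 196 - 12q_J - 3(q_C) = 0.
So q_C = (245 - 3q_J)/12 and q_J = (196 - 3q_C)/12.
Solving the pair: q_C = 784/45, q_J = 539/45.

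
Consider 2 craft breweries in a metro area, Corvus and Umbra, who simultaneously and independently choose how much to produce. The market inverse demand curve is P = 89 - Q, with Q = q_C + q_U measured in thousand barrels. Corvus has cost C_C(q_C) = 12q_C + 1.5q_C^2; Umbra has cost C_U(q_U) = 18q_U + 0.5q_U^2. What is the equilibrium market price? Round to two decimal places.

57.71

Corvus's profit: π_C = (89 - Q)q_C - (12q_C + (3/2)q_C²). Setting ∂π_C/∂q_C = 0: 77 - 5q_C - (q_U) = 0.
Umbra's first-order condition: 71 - 3q_U - (q_C) = 0.
Rearranging gives the reaction functions q_C = (77 - q_U)/5 and q_U = (71 - q_C)/3.
Solving the pair: q_C = 80/7, q_U = 139/7.
Total output Q = 219/7, so price P = 89 - 219/7 = 404/7.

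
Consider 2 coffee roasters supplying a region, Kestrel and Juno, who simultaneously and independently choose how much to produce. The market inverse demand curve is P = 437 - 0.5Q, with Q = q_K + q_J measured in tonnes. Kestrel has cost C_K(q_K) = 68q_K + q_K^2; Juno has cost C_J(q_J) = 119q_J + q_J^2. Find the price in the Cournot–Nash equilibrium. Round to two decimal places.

338.86

Kestrel's profit: π_K = (437 - 0.5Q)q_K - (68q_K + q_K²). Setting ∂π_K/∂q_K = 0: 369 - 3q_K - (1/2)(q_J) = 0.
Juno's first-order condition: 318 - 3q_J - (1/2)(q_K) = 0.
Best responses: q_K = (369 - (1/2)q_J)/3, q_J = (318 - (1/2)q_K)/3.
Substituting one into the other gives q_K = 108.3429 and q_J = 87.9429.
Total output Q = 1374/7, so price P = 437 - (1/2)·(1374/7) = 338.8571.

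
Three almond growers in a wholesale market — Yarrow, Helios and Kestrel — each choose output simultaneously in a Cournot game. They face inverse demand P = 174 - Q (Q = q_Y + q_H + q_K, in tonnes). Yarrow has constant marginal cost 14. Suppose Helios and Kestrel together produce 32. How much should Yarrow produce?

With rivals' combined output fixed at 32, Yarrow's profit is π_Y = (174 - 32 - q_Y)q_Y - (14q_Y) = (142 - q_Y)q_Y - (14q_Y).
∂π_Y/∂q_Y = 128 - 2q_Y = 0, so q_Y = 64.

64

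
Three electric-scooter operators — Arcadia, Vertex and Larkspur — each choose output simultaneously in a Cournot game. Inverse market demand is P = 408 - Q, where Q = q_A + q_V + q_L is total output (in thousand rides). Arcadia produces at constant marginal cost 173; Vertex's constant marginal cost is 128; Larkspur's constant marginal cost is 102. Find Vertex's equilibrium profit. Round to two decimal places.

Arcadia's profit: π_A = (408 - Q)q_A - (173q_A). Setting ∂π_A/∂q_A = 0: 235 - 2q_A - (q_V + q_L) = 0.
Vertex's first-order condition: 280 - 2q_V - (q_A + q_L) = 0.
Larkspur's first-order condition: 306 - 2q_L - (q_A + q_V) = 0.
Adding the 3 conditions: 821 − 2Q − 2Q = 0, i.e. Q = 821/4.
Back-substituting: q_A = (235 − 821/4) = 119/4, q_V = (280 − 821/4) = 299/4, q_L = (306 − 821/4) = 403/4.
Price P = 408 - 821/4 = 811/4.
Vertex's profit: (811/4 - 128)·(299/4) = 5587.5625.

5587.56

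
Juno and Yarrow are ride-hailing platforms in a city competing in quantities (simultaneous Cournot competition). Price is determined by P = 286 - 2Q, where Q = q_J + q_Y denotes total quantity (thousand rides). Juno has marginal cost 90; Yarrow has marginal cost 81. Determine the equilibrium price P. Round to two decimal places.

Juno's profit: π_J = (286 - 2Q)q_J - (90q_J). Setting ∂π_J/∂q_J = 0: 196 - 4q_J - 2(q_Y) = 0.
Yarrow's profit: π_Y = (286 - 2Q)q_Y - (81q_Y). Setting ∂π_Y/∂q_Y = 0: 205 - 4q_Y - 2(q_J) = 0.
Rearranging gives the reaction functions q_J = (196 - 2q_Y)/4 and q_Y = (205 - 2q_J)/4.
Solving the pair: q_J = 187/6, q_Y = 107/3.
Total output Q = 401/6, so price P = 286 - 2·(401/6) = 457/3.

152.33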